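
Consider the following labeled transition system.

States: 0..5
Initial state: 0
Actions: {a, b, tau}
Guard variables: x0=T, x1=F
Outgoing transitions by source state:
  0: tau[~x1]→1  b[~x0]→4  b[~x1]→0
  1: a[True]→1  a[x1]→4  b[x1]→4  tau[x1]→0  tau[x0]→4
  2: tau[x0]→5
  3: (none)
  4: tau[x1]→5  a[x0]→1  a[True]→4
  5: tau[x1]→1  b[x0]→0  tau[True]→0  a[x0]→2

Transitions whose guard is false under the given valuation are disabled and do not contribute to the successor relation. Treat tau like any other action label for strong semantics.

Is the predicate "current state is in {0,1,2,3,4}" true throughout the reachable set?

Inv-set: {0,1,2,3,4}
Reach set: {0,1,4}
  0: safe
  1: safe
  4: safe

Answer: INVARIANT HOLDS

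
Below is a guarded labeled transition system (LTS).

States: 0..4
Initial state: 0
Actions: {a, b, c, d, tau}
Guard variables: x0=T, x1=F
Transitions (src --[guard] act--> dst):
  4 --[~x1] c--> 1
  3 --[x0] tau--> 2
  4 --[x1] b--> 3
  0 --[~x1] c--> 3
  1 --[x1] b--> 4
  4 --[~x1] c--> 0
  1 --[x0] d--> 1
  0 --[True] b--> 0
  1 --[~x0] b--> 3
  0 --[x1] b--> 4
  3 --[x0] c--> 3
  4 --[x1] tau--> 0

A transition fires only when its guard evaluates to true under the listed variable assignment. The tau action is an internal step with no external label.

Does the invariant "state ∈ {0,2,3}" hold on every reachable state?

Allowed set {0,2,3}
Reach set: {0,2,3}
  0: safe
  2: safe
  3: safe

Answer: INVARIANT HOLDS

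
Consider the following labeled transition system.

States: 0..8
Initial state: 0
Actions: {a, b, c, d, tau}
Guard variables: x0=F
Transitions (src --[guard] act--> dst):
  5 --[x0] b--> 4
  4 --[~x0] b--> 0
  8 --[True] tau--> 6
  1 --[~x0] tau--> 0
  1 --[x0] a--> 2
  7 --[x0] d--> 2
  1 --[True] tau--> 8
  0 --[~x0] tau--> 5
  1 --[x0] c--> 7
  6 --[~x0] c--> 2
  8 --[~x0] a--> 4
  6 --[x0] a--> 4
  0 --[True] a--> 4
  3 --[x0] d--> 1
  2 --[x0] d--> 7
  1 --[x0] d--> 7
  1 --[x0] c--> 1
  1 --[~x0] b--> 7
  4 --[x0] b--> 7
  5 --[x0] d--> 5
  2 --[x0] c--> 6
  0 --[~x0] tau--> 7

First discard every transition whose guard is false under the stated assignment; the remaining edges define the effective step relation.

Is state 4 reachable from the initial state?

10 transition(s) survive guard evaluation.
Layer 0: {0}
Layer 1: {4,5,7}  total {0,4,5,7}
R = {0,4,5,7}
trace reaching 4: a

Answer: REACHABLE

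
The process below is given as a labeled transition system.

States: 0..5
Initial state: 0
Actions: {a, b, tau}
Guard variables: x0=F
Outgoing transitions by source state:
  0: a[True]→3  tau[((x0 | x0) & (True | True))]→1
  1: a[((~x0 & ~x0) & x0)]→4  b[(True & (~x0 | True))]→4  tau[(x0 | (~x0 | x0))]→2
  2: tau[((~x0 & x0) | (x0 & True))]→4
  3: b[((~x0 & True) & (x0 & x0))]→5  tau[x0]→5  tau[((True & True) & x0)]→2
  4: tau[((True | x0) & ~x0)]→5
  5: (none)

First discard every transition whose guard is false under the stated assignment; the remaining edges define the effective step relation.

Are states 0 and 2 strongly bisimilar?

Refine partition for ~:
  P[0] = {{0,1,2,3,4,5}}
  P[1] = {{0},{1},{2,3,5},{4}}
stable after 2 split(s): 4 block(s)
0∈{0}, 2∈{2,3,5}

Answer: NOT BISIMILAR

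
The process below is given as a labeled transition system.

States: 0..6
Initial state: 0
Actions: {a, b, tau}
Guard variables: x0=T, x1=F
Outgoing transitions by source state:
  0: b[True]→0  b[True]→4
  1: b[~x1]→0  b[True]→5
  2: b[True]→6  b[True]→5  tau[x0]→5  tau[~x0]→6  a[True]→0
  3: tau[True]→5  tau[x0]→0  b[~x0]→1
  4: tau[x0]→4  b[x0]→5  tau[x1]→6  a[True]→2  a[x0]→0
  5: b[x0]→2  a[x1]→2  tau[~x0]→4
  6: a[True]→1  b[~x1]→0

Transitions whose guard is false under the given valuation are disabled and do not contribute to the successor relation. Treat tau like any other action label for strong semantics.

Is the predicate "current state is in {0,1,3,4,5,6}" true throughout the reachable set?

Safe = {0,1,3,4,5,6}
Reach set: {0,1,2,4,5,6}
  0: ✓
  1: ✓
  2: VIOLATES
  4: ✓
  5: ✓
  6: ✓
counterexample path to 2: b·a

Answer: INVARIANT VIOLATED at state 2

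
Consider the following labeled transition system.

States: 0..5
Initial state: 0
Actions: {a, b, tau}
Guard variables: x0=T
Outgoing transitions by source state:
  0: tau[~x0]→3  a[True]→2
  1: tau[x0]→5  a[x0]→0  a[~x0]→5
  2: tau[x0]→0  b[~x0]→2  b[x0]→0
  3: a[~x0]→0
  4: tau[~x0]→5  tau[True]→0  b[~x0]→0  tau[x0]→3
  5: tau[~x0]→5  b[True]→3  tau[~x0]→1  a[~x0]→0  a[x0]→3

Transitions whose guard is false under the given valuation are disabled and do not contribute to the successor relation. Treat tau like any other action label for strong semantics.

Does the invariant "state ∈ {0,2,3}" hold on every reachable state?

Allowed set {0,2,3}
R = {0,2}
  0: ok
  2: ok

Answer: INVARIANT HOLDS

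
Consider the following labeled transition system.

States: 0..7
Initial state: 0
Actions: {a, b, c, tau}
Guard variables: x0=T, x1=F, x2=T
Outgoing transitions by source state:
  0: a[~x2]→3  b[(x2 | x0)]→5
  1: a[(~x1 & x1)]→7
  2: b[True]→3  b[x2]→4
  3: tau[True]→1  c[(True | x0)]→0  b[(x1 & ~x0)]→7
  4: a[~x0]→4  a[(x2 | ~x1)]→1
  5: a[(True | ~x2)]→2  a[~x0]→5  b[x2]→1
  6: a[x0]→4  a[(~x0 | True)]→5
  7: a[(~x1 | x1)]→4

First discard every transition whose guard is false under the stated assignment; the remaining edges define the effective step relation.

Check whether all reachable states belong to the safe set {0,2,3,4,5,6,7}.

Inv-set: {0,2,3,4,5,6,7}
Reachable = {0,1,2,3,4,5}
  0: safe
  1: outside
  2: safe
  3: safe
  4: safe
  5: safe
witness against invariant: b·b → 1

Answer: INVARIANT VIOLATED at state 1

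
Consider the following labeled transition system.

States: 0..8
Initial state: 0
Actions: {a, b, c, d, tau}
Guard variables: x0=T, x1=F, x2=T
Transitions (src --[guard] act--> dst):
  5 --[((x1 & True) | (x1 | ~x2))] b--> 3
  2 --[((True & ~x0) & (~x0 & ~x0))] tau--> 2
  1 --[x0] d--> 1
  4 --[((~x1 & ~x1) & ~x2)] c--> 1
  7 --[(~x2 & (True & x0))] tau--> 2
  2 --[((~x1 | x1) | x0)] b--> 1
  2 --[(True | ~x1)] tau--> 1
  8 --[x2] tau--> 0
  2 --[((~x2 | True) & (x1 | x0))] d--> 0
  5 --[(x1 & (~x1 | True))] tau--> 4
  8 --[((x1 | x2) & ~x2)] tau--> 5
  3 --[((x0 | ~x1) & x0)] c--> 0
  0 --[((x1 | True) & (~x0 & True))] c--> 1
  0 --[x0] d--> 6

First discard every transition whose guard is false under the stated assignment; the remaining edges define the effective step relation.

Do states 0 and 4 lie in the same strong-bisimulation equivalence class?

Answer: NOT BISIMILAR

Analysis:
Refine partition for ~:
  round 0: {{0,1,2,3,4,5,6,7,8}}
  round 1: {{0,1},{2},{3},{4,5,6,7},{8}}
  round 2: {{0},{1},{2},{3},{4,5,6,7},{8}}
6 equivalence class(es) (converged in 3)
[0]={0}  [4]={4,5,6,7}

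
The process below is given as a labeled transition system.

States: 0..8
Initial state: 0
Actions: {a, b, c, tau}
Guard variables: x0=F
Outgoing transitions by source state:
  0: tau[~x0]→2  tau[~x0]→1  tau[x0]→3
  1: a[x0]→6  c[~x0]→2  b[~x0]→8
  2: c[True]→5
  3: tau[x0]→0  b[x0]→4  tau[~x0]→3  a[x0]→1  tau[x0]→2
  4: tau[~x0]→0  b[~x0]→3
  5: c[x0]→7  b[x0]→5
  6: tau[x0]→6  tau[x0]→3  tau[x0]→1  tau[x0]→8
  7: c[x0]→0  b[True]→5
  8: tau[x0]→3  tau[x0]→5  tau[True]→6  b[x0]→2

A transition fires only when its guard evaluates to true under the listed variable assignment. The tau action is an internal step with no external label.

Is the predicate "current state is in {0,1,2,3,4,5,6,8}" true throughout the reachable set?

Answer: INVARIANT HOLDS

Analysis:
Safe = {0,1,2,3,4,5,6,8}
Reach set: {0,1,2,5,6,8}
  0: ✓
  1: ✓
  2: ✓
  5: ✓
  6: ✓
  8: ✓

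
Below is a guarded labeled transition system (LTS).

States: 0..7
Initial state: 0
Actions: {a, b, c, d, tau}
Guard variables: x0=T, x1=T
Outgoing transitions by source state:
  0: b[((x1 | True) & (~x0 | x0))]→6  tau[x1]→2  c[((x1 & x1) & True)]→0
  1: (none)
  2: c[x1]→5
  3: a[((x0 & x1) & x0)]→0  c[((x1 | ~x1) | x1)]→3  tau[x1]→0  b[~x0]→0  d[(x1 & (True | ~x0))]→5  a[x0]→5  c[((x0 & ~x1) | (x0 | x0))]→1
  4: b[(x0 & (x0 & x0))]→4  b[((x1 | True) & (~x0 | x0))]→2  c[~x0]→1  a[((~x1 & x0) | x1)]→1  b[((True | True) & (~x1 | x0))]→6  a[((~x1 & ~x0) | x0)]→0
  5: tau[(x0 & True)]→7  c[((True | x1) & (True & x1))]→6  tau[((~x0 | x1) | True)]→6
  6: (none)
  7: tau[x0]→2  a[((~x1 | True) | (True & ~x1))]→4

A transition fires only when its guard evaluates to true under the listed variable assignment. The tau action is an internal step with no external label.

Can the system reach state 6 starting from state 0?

20 transition(s) survive guard evaluation.
Layer 0: {0}
Layer 1: {2,6}  total {0,2,6}
Layer 2: {5}  total {0,2,5,6}
Layer 3: {7}  total {0,2,5,6,7}
Layer 4: {4}  total {0,2,4,5,6,7}
Layer 5: {1}  total {0,1,2,4,5,6,7}
R = {0,1,2,4,5,6,7}
trace reaching 6: b

Answer: REACHABLE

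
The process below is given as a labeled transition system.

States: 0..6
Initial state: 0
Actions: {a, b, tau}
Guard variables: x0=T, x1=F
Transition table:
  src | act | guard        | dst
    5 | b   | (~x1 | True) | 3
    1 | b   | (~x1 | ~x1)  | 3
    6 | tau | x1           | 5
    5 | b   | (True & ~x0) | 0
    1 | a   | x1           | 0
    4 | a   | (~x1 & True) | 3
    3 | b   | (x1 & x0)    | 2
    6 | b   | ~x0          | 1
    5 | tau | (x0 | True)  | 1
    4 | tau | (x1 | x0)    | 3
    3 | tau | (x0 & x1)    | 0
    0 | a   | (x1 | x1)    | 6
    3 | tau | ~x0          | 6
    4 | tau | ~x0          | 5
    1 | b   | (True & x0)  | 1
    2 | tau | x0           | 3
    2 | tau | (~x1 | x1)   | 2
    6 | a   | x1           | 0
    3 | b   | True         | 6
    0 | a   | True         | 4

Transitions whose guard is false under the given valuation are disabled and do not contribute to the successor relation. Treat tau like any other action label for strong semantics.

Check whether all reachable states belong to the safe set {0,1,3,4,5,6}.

Allowed set {0,1,3,4,5,6}
Reach set: {0,3,4,6}
  0: ✓
  3: ✓
  4: ✓
  6: ✓

Answer: INVARIANT HOLDS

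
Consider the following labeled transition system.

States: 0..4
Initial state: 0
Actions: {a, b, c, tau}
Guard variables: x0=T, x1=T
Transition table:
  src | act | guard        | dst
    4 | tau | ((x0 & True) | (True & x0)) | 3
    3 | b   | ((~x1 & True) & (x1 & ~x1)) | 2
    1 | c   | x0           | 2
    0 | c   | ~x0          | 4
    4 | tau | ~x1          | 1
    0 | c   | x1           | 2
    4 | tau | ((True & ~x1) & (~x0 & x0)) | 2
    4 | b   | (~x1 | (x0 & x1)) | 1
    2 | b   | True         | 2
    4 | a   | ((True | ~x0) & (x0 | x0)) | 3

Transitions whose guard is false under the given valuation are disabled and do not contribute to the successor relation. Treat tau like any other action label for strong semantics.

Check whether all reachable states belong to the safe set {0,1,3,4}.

Inv-set: {0,1,3,4}
Reachable = {0,2}
  0: ok
  2: outside
witness against invariant: c → 2

Answer: INVARIANT VIOLATED at state 2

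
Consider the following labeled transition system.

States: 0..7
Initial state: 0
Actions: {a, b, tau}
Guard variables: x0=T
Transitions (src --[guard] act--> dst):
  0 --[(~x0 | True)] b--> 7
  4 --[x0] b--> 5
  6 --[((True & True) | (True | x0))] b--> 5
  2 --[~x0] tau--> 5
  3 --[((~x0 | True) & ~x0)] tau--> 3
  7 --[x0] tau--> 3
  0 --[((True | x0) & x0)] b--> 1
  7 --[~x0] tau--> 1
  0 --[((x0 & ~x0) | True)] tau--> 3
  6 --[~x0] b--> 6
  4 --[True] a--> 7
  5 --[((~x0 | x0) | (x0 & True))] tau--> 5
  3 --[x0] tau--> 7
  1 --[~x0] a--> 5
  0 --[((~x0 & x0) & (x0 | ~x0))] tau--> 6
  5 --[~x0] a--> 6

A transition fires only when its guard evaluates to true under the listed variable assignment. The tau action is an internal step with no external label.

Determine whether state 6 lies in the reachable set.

Answer: UNREACHABLE

Trace:
Guard filter leaves 9 enabled edge(s).
L0 = {0}
L1 = {1,3,7}  now seen {0,1,3,7}
R = {0,1,3,7}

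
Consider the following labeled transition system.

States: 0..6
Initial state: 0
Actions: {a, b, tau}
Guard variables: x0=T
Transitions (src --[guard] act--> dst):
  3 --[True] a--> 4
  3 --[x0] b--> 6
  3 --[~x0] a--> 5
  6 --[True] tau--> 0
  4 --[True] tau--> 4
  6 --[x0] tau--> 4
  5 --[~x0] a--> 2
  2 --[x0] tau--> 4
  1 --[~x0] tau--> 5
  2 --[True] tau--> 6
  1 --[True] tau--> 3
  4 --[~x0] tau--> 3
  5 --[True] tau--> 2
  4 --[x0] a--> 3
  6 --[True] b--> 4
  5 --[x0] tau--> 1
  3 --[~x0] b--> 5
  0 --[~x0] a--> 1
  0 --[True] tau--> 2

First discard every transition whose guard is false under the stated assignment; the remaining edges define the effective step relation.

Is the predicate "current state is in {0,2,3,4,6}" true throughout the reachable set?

Safe = {0,2,3,4,6}
Reach set: {0,2,3,4,6}
  0: safe
  2: safe
  3: safe
  4: safe
  6: safe

Answer: INVARIANT HOLDS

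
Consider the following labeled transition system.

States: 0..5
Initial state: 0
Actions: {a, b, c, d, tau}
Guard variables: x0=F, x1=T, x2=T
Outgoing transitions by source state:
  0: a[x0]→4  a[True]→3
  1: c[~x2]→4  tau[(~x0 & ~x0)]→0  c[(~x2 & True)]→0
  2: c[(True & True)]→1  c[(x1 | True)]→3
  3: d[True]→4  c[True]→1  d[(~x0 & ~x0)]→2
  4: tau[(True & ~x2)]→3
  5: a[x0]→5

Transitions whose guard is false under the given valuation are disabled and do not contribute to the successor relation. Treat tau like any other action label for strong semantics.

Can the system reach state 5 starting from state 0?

Answer: UNREACHABLE

Trace:
7 transition(s) survive guard evaluation.
Layer 0: {0}
Layer 1: {3}  cumulative {0,3}
Layer 2: {1,2,4}  cumulative {0,1,2,3,4}
R = {0,1,2,3,4}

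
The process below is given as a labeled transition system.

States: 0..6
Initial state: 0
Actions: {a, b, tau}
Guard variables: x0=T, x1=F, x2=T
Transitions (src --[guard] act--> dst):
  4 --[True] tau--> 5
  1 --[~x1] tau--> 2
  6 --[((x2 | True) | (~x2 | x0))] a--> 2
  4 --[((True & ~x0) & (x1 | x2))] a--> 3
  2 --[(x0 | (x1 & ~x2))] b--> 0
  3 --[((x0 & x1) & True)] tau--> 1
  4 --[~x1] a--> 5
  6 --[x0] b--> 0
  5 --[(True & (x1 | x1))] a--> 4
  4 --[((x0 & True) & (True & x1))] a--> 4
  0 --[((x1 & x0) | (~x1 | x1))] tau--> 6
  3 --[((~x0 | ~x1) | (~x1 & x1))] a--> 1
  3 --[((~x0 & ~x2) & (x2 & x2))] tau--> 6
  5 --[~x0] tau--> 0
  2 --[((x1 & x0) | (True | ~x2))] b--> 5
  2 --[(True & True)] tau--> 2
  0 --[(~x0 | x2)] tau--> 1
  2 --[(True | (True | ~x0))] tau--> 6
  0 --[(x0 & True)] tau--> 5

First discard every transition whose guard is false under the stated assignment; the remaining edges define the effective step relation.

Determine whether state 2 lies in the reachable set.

Answer: REACHABLE

Analysis:
Guard filter leaves 13 enabled edge(s).
Layer 0: {0}
Layer 1: {1,5,6}  now seen {0,1,5,6}
Layer 2: {2}  now seen {0,1,2,5,6}
Reach set: {0,1,2,5,6}
witness 2: tau·tau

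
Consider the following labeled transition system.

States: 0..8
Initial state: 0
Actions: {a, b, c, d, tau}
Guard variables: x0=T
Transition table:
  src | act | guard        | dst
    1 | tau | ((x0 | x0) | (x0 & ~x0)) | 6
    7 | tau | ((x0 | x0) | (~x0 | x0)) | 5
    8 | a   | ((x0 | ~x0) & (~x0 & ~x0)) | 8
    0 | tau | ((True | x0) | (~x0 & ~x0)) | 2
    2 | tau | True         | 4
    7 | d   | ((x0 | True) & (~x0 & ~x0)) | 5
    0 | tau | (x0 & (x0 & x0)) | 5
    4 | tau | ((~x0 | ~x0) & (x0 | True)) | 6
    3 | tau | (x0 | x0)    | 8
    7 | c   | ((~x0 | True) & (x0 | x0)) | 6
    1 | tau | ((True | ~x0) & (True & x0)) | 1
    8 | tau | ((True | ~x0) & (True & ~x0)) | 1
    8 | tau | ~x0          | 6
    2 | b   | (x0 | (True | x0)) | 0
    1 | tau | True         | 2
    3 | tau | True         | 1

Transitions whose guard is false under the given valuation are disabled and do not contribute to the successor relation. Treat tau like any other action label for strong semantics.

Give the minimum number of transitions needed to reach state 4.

Breadth-first toward 4:
  depth 0: {0}
  depth 1: {2,5}
  depth 2: {4}
4 enters at depth 2; path tau·tau

Answer: 2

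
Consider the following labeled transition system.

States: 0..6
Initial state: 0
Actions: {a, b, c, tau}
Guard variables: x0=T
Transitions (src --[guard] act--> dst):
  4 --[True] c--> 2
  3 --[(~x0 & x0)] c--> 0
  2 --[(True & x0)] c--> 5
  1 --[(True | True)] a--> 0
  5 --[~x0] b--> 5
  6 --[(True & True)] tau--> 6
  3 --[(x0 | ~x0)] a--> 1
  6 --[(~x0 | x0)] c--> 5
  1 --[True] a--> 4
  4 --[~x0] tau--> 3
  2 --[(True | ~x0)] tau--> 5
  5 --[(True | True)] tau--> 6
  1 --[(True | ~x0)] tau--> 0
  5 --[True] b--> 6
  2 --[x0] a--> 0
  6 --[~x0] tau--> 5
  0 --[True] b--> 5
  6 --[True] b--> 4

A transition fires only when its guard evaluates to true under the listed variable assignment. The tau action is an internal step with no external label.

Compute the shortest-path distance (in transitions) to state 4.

Layered search for 4:
  Layer 0: {0}
  Layer 1: {5}
  Layer 2: {6}
  Layer 3: {4}
depth(4)=3, e.g. b·b·b

Answer: 3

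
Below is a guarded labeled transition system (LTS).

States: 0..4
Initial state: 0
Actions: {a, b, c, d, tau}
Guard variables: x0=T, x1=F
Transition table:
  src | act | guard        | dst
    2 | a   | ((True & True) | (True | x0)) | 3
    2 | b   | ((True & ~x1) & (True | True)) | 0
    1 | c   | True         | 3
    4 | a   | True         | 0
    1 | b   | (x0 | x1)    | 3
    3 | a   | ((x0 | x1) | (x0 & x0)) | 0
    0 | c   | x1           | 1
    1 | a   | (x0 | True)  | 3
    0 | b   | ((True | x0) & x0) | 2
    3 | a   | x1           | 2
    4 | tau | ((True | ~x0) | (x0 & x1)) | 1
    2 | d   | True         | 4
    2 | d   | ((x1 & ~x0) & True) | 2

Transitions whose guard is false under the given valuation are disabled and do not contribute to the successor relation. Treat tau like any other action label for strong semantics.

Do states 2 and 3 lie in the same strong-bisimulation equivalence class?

Answer: NOT BISIMILAR

Analysis:
Refine partition for ~:
  P[0] = {{0,1,2,3,4}}
  P[1] = {{0},{1},{2},{3},{4}}
stable after 2 split(s): 5 block(s)
[2]={2}  [3]={3}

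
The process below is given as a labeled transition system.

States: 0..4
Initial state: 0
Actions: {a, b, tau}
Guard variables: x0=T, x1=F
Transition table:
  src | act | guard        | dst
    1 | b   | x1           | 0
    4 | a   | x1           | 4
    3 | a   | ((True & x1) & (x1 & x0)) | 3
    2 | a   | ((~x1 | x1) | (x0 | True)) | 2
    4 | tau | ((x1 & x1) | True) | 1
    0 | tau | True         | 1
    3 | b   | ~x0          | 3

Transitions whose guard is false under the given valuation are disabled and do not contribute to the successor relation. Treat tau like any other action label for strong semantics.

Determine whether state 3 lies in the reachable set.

Answer: UNREACHABLE

Working:
Guard filter leaves 3 enabled edge(s).
depth 0: {0}
depth 1: {1}  cumulative {0,1}
Reach set: {0,1}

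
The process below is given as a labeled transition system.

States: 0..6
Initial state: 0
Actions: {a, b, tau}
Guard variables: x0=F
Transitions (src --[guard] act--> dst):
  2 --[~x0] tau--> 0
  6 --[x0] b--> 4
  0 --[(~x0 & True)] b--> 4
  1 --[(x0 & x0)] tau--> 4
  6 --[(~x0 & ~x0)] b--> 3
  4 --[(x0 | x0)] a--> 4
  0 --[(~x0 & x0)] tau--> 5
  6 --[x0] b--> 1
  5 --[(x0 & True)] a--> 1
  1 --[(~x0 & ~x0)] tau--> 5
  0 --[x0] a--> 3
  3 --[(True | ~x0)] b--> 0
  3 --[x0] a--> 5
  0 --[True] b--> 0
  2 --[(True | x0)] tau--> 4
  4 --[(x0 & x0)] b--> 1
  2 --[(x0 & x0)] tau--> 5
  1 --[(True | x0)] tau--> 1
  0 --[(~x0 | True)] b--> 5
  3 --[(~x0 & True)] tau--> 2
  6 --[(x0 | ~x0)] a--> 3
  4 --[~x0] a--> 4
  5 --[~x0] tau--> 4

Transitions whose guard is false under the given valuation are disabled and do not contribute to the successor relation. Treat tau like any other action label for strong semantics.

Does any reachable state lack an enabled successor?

Answer: DEADLOCK-FREE

Trace:
R = {0,4,5}
  0: b→0  b→4  b→5  [3 exit(s)]
  4: a→4  [1 exit(s)]
  5: tau→4  [1 exit(s)]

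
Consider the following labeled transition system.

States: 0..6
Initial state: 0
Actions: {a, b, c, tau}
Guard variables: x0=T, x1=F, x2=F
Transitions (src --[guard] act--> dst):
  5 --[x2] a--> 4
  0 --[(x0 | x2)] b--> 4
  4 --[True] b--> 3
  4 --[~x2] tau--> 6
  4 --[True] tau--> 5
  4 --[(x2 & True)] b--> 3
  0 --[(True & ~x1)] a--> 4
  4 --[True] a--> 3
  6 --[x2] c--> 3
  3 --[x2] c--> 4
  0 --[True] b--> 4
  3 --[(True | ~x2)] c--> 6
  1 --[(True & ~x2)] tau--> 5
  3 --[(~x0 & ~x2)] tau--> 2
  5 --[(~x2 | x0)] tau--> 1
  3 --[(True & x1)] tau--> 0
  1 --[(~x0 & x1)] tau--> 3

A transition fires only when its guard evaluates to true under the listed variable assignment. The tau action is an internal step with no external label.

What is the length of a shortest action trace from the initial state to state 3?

Layered search for 3:
  Layer 0: {0}
  Layer 1: {4}
  Layer 2: {3,5,6}
3 enters at depth 2; path a·a

Answer: 2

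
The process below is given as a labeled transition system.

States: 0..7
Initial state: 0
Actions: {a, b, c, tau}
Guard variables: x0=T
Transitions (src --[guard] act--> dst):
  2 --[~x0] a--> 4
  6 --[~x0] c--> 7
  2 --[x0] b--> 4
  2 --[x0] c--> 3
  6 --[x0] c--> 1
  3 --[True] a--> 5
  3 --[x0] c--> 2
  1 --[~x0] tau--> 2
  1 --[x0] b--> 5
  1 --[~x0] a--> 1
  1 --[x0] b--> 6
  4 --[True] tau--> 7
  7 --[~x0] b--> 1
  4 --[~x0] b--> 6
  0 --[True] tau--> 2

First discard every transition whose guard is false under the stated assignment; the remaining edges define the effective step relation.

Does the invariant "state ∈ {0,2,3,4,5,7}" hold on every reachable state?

Safe = {0,2,3,4,5,7}
Reachable = {0,2,3,4,5,7}
  0: ✓
  2: ✓
  3: ✓
  4: ✓
  5: ✓
  7: ✓

Answer: INVARIANT HOLDS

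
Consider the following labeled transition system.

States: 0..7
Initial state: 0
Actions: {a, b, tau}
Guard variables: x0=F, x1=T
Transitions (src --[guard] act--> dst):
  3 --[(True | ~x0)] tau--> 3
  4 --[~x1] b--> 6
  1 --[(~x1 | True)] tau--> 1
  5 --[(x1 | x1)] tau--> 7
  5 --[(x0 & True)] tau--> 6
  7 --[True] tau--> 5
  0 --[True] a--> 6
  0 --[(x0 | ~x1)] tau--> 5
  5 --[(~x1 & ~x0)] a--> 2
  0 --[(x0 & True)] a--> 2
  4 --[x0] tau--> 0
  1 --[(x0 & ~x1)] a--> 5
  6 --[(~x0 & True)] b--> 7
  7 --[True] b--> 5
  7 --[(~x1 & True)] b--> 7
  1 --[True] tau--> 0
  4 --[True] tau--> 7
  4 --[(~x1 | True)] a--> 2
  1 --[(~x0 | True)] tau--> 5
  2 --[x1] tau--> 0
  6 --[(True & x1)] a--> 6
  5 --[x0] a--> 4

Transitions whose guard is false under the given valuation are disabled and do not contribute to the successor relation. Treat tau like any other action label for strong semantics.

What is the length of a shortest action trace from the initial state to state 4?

BFS to 4:
  depth 0: {0}
  depth 1: {6}
  depth 2: {7}
  depth 3: {5}
4 never appears.

Answer: UNREACHABLE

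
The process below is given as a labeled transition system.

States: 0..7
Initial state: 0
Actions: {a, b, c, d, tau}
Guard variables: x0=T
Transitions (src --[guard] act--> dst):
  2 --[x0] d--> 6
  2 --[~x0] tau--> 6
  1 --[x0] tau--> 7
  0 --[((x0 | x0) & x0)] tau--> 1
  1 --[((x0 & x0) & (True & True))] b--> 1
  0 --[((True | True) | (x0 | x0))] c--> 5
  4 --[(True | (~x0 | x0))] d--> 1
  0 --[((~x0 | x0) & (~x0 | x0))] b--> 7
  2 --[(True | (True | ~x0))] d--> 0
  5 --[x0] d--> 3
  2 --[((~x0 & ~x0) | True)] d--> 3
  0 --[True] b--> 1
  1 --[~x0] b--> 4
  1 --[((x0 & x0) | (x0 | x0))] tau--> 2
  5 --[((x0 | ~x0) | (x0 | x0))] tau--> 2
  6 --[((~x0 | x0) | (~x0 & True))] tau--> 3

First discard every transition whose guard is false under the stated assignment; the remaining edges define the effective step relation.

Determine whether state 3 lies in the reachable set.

Answer: REACHABLE

Trace:
After dropping false guards: 14 live edges.
Layer 0: {0}
Layer 1: {1,5,7}  cumulative {0,1,5,7}
Layer 2: {2,3}  cumulative {0,1,2,3,5,7}
Layer 3: {6}  cumulative {0,1,2,3,5,6,7}
R = {0,1,2,3,5,6,7}
witness 3: c·d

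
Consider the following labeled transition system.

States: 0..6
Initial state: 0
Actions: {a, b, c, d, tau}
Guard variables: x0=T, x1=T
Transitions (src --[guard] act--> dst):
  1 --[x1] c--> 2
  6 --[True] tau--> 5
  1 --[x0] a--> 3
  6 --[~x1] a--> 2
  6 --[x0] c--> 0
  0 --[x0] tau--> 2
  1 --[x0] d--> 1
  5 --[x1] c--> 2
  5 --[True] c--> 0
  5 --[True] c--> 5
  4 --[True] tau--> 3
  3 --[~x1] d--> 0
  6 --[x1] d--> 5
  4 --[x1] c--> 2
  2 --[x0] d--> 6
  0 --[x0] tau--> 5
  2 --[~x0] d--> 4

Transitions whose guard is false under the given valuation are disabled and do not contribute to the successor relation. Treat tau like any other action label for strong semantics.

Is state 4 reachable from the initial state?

Answer: UNREACHABLE

Analysis:
Guard filter leaves 14 enabled edge(s).
L0 = {0}
L1 = {2,5}  total {0,2,5}
L2 = {6}  total {0,2,5,6}
Reach set: {0,2,5,6}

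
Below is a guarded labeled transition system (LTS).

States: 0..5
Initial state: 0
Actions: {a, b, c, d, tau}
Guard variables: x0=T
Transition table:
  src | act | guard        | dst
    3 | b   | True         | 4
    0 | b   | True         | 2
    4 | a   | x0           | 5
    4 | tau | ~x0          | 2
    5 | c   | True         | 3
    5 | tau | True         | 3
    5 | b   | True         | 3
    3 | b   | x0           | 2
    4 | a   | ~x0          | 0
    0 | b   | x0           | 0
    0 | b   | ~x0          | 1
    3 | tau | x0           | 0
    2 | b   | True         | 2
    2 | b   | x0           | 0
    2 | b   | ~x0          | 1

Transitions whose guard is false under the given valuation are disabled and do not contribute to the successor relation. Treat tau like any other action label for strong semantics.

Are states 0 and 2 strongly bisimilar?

Answer: BISIMILAR

Analysis:
Compute ~ classes (split until stable):
  round 0: {{0,1,2,3,4,5}}
  round 1: {{0,2},{1},{3},{4},{5}}
stable after 2 split(s): 5 block(s)
0∈{0,2}, 2∈{0,2}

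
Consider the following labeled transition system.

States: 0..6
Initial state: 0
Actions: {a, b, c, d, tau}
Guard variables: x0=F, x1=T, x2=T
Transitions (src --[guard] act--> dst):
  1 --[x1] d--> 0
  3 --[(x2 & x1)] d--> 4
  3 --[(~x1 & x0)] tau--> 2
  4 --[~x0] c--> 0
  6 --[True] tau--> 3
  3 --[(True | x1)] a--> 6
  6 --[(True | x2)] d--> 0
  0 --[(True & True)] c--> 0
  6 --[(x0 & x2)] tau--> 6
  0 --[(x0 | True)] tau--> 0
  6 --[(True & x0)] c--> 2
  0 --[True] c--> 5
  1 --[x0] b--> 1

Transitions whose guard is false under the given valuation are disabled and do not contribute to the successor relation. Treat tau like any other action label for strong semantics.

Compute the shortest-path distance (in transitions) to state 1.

Answer: UNREACHABLE

Working:
Breadth-first toward 1:
  L0 = {0}
  L1 = {5}
1 never appears.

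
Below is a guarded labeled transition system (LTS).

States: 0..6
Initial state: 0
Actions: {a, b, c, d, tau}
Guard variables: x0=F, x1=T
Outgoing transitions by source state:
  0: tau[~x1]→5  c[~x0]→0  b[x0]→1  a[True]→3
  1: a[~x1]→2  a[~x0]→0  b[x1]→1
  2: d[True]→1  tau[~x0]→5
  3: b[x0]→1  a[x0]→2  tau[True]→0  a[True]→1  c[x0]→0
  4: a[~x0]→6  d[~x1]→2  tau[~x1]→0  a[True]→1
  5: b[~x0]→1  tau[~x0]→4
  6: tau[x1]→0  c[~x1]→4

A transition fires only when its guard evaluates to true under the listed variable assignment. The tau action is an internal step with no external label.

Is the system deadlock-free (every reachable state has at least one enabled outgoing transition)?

Reachable = {0,1,3}
  0: a→3  c→0  [2 exit(s)]
  1: a→0  b→1  [2 exit(s)]
  3: a→1  tau→0  [2 exit(s)]

Answer: DEADLOCK-FREE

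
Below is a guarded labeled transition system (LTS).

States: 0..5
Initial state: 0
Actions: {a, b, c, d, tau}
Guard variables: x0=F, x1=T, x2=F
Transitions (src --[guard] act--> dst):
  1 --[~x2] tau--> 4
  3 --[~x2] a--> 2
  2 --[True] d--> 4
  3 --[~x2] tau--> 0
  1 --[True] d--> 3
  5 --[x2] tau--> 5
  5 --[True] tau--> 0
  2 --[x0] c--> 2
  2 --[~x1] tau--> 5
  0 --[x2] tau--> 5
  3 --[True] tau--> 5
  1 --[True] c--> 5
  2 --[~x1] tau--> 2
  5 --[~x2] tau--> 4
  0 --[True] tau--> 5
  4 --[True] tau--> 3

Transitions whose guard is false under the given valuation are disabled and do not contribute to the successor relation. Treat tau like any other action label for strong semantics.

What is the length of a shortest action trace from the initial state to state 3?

Answer: 3

Trace:
Breadth-first toward 3:
  L0 = {0}
  L1 = {5}
  L2 = {4}
  L3 = {3}
first hit 3 at d=3 via tau·tau·tau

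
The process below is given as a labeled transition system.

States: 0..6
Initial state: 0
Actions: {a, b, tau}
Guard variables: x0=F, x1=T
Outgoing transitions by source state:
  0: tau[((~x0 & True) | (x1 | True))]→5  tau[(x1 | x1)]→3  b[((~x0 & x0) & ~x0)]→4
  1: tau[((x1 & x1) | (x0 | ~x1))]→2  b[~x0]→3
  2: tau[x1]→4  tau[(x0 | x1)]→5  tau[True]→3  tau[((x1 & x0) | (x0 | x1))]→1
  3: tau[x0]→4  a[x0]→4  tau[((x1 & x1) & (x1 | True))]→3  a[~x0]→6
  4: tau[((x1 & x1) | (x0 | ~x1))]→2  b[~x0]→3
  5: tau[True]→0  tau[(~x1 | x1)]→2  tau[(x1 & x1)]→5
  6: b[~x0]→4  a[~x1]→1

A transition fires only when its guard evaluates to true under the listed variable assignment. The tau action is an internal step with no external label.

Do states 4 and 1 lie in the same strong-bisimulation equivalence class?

Answer: BISIMILAR

Trace:
Refine partition for ~:
  round 0: {{0,1,2,3,4,5,6}}
  round 1: {{0,2,5},{1,4},{3},{6}}
  round 2: {{0},{1,4},{2},{3},{5},{6}}
stable after 3 split(s): 6 block(s)
class of 4: {1,4}; class of 1: {1,4}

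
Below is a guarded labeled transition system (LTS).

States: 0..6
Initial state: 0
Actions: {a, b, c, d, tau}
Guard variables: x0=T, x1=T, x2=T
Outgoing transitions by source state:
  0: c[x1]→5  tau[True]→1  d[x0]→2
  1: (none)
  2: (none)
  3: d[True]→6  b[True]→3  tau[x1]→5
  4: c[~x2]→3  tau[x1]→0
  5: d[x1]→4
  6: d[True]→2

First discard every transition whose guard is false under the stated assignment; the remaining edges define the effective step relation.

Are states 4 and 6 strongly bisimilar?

Answer: NOT BISIMILAR

Working:
Refine partition for ~:
  P[0] = {{0,1,2,3,4,5,6}}
  P[1] = {{0},{1,2},{3},{4},{5,6}}
  P[2] = {{0},{1,2},{3},{4},{5},{6}}
Fixed point at round 3; 6 class(es).
[4]={4}  [6]={6}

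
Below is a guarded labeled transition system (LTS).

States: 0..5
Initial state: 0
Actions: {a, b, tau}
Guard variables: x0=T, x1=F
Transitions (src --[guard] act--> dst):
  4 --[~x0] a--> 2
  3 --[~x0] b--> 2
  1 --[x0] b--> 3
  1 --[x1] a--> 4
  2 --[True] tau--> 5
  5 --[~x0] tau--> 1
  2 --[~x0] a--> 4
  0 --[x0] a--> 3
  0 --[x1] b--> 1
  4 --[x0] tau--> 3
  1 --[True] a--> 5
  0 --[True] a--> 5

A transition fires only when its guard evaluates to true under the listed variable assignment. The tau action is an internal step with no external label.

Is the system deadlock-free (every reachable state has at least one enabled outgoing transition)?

Answer: DEADLOCK at state 3

Analysis:
R = {0,3,5}
  0: a→3  a→5  [deg 2]
  3: ∅  [STUCK]
  5: ∅  [STUCK]
Path to 3: a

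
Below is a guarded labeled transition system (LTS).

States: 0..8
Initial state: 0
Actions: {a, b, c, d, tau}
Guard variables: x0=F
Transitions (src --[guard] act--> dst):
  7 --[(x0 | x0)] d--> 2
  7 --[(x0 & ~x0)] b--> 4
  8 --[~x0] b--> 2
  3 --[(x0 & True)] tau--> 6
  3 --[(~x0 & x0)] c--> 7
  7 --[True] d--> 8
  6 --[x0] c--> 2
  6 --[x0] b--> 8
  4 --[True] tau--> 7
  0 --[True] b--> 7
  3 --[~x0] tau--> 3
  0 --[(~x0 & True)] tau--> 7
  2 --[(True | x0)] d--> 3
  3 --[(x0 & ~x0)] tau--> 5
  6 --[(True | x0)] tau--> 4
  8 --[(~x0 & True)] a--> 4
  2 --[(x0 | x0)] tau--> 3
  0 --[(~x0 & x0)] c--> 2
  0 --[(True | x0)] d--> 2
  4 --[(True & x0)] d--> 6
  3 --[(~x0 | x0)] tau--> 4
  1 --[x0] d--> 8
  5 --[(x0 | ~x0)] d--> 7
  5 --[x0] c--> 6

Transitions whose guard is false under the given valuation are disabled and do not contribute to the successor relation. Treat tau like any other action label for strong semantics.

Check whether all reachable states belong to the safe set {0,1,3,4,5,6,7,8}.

Answer: INVARIANT VIOLATED at state 2

Trace:
Inv-set: {0,1,3,4,5,6,7,8}
R = {0,2,3,4,7,8}
  0: ok
  2: VIOLATES
  3: ok
  4: ok
  7: ok
  8: ok
reach 2 via d — violates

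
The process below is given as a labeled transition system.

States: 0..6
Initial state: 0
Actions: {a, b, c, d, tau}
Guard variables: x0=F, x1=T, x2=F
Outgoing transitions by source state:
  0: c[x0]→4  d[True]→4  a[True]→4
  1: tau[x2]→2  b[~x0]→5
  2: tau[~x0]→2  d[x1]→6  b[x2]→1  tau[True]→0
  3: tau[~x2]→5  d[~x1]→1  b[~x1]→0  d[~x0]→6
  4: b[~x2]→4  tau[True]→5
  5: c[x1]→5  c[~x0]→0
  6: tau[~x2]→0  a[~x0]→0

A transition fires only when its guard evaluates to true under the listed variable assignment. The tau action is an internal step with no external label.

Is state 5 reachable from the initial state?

Answer: REACHABLE

Trace:
Guard filter leaves 14 enabled edge(s).
depth 0: {0}
depth 1: {4}  cumulative {0,4}
depth 2: {5}  cumulative {0,4,5}
R = {0,4,5}
trace reaching 5: d·tau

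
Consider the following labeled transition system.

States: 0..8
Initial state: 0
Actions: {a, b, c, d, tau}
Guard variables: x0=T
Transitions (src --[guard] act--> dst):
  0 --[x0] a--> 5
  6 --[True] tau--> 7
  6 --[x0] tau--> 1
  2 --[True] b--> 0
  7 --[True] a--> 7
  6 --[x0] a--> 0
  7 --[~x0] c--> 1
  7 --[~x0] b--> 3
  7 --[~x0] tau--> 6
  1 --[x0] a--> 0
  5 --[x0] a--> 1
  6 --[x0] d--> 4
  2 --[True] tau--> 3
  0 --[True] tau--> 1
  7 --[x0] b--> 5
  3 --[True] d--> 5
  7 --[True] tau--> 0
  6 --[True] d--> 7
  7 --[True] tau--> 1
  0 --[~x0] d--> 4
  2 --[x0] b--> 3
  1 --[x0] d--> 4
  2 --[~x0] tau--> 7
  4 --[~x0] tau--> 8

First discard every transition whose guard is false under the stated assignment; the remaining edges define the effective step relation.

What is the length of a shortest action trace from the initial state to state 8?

Layered search for 8:
  depth 0: {0}
  depth 1: {1,5}
  depth 2: {4}
8 never appears.

Answer: UNREACHABLE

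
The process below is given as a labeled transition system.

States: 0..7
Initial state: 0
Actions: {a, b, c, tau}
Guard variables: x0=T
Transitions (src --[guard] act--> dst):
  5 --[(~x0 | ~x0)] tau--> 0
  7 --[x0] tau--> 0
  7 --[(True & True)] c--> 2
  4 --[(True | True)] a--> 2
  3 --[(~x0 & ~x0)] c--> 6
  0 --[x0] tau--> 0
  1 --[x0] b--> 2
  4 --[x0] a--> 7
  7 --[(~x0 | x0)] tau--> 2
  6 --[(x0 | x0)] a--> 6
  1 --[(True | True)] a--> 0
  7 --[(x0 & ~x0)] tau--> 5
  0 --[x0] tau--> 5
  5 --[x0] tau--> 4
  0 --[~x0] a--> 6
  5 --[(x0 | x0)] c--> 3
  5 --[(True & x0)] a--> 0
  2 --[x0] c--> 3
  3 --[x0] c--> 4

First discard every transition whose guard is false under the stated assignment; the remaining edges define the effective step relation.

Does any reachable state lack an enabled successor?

Answer: DEADLOCK-FREE

Analysis:
R = {0,2,3,4,5,7}
  0: tau→0  tau→5  [2 exit(s)]
  2: c→3  [1 exit(s)]
  3: c→4  [1 exit(s)]
  4: a→2  a→7  [2 exit(s)]
  5: a→0  c→3  tau→4  [3 exit(s)]
  7: c→2  tau→0  tau→2  [3 exit(s)]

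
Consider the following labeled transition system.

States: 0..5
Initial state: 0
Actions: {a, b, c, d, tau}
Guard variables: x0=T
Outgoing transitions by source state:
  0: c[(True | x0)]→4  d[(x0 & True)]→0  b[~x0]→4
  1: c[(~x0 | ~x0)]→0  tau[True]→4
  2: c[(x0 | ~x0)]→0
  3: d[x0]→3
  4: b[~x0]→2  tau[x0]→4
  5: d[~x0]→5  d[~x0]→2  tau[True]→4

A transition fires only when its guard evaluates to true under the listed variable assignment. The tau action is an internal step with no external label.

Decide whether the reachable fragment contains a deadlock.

Answer: DEADLOCK-FREE

Working:
Reachable = {0,4}
  0: c→4  d→0  [deg 2]
  4: tau→4  [deg 1]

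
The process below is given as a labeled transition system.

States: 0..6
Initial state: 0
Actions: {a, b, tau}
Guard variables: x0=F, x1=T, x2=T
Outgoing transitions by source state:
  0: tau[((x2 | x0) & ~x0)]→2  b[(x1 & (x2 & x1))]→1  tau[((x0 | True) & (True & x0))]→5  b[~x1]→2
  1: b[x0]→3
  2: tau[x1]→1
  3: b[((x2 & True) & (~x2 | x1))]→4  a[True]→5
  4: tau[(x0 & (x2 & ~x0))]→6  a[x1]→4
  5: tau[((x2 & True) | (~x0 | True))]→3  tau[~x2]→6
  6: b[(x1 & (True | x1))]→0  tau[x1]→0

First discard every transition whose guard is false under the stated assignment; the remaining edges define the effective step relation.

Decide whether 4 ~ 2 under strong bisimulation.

Refine partition for ~:
  round 0: {{0,1,2,3,4,5,6}}
  round 1: {{0,6},{1},{2,5},{3},{4}}
  round 2: {{0},{1},{2},{3},{4},{5},{6}}
stable after 3 split(s): 7 block(s)
4∈{4}, 2∈{2}

Answer: NOT BISIMILAR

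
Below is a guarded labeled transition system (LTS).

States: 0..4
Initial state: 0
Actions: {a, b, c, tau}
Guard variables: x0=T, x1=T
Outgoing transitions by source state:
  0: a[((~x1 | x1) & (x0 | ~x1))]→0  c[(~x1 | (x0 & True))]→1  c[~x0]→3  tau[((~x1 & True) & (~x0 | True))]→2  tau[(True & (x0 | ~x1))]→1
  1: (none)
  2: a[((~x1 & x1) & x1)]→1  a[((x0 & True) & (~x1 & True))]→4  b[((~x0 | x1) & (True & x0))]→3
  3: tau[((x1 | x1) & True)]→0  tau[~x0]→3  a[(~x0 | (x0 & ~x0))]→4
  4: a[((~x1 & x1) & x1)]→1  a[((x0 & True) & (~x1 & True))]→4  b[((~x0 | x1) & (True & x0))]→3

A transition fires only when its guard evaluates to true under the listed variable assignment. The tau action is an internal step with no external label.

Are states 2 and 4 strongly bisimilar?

Answer: BISIMILAR

Analysis:
Bisimulation quotient by refinement:
  P[0] = {{0,1,2,3,4}}
  P[1] = {{0},{1},{2,4},{3}}
Fixed point at round 2; 4 class(es).
[2]={2,4}  [4]={2,4}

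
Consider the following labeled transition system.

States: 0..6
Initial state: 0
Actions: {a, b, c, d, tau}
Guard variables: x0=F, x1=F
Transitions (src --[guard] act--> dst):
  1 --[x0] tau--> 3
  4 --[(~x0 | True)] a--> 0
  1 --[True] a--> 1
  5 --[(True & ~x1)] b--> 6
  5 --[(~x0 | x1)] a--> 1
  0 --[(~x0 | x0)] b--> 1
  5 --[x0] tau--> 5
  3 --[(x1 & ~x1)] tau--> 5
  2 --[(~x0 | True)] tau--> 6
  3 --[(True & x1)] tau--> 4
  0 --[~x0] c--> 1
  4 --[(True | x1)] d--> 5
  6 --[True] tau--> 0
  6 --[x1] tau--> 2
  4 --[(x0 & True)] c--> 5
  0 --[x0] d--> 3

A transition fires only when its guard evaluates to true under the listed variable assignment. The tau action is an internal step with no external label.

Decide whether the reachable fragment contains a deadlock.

Answer: DEADLOCK-FREE

Analysis:
R = {0,1}
  0: b→1  c→1  [deg 2]
  1: a→1  [deg 1]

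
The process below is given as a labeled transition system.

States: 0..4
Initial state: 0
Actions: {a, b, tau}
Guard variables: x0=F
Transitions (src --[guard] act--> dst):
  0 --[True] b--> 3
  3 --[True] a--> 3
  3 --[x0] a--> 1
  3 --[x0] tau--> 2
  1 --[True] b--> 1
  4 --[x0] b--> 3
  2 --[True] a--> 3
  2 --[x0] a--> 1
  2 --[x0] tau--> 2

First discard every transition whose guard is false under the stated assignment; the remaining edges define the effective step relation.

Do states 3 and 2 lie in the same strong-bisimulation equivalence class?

Refine partition for ~:
  P[0] = {{0,1,2,3,4}}
  P[1] = {{0,1},{2,3},{4}}
  P[2] = {{0},{1},{2,3},{4}}
Fixed point at round 3; 4 class(es).
class of 3: {2,3}; class of 2: {2,3}

Answer: BISIMILAR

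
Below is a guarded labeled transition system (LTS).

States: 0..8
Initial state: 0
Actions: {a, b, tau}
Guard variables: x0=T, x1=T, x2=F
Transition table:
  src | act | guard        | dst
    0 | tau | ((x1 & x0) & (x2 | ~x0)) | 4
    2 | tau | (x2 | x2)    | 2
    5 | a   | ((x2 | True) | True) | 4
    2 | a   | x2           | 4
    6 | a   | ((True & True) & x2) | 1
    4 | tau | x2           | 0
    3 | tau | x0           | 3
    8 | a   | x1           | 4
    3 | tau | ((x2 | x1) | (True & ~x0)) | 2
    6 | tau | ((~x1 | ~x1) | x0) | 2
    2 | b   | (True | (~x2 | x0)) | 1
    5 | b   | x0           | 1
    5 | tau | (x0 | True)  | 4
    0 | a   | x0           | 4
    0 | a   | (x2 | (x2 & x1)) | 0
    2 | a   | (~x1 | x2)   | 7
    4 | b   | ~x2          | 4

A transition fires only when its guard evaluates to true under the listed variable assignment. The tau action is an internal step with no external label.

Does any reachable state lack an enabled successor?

Reach set: {0,4}
  0: a→4  [1 exit(s)]
  4: b→4  [1 exit(s)]

Answer: DEADLOCK-FREE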